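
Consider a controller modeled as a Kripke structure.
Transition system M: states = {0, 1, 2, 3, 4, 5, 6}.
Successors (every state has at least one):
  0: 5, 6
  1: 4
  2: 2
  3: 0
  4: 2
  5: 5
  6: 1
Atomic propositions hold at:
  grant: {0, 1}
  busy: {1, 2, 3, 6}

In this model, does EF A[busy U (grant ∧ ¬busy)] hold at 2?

Sat(¬busy) = {0, 4, 5}
Sat(grant ∧ ¬busy) = {0}
A[busy U (grant ∧ ¬busy)]: least fixpoint, start Z0 = Sat((grant ∧ ¬busy)) = {0}, add states in Sat(busy) with every successor in Z. Z1 = {0, 3}; fixed.
Sat(A[busy U (grant ∧ ¬busy)]) = {0, 3}
EF A[busy U (grant ∧ ¬busy)]: least fixpoint, start Z0 = {0, 3}, add states with some successor in Z. Already a fixed point.
Sat(EF A[busy U (grant ∧ ¬busy)]) = {0, 3}
2 ∉ Sat(EF A[busy U (grant ∧ ¬busy)]) = {0, 3}, so the formula does not hold at 2.

No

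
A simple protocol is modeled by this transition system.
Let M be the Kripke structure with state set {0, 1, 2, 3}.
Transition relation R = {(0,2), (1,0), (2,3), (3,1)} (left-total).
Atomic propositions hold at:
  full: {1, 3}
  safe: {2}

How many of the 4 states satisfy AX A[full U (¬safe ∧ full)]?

2

Sat(¬safe) = {0, 1, 3}
Sat(¬safe ∧ full) = {1, 3}
A[full U (¬safe ∧ full)]: least fixpoint, start Z0 = Sat((¬safe ∧ full)) = {1, 3}, add states in Sat(full) with every successor in Z. Already a fixed point.
Sat(A[full U (¬safe ∧ full)]) = {1, 3}
Sat(AX A[full U (¬safe ∧ full)]) = {s : every successor in {1, 3}} = {2, 3}
|Sat(AX A[full U (¬safe ∧ full)])| = |{2, 3}| = 2.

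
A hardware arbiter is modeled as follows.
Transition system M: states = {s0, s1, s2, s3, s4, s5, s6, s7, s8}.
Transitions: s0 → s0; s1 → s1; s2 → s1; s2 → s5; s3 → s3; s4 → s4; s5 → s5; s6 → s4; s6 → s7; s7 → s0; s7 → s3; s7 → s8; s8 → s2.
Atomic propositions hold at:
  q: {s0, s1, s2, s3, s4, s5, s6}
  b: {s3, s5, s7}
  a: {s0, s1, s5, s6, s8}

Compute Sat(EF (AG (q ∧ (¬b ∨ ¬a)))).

Sat(¬b) = {s0, s1, s2, s4, s6, s8}
Sat(¬a) = {s2, s3, s4, s7}
Sat(¬b ∨ ¬a) = {s0, s1, s2, s3, s4, s6, s7, s8}
Sat(q ∧ (¬b ∨ ¬a)) = {s0, s1, s2, s3, s4, s6}
AG (q ∧ (¬b ∨ ¬a)): greatest fixpoint, start Z0 = {s0, s1, s2, s3, s4, s6}, keep only states in Sat with every successor in Z. Z1 = {s0, s1, s3, s4}; fixed.
Sat(AG (q ∧ (¬b ∨ ¬a))) = {s0, s1, s3, s4}
EF (AG (q ∧ (¬b ∨ ¬a))): least fixpoint, start Z0 = {s0, s1, s3, s4}, add states with some successor in Z. Z1 = {s0, s1, s2, s3, s4, s6, s7}; Z2 = {s0, s1, s2, s3, s4, s6, s7, s8}; fixed.
Sat(EF (AG (q ∧ (¬b ∨ ¬a)))) = {s0, s1, s2, s3, s4, s6, s7, s8}

{s0, s1, s2, s3, s4, s6, s7, s8}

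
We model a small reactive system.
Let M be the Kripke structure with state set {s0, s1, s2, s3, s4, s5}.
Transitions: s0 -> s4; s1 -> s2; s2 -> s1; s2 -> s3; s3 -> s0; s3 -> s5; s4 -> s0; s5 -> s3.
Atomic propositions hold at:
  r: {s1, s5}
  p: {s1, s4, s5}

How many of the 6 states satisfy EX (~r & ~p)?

5

Sat(~r) = {s0, s2, s3, s4}
Sat(~p) = {s0, s2, s3}
Sat(~r & ~p) = {s0, s2, s3}
Sat(EX (~r & ~p)) = {s : some successor in {s0, s2, s3}} = {s1, s2, s3, s4, s5}
|Sat(EX (~r & ~p))| = |{s1, s2, s3, s4, s5}| = 5.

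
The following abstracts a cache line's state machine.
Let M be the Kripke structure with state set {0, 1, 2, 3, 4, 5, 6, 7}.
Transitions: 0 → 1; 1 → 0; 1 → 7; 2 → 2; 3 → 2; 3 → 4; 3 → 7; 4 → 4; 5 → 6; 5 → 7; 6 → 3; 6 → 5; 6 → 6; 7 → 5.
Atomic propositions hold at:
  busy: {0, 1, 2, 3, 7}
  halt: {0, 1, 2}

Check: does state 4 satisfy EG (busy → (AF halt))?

AF halt: least fixpoint, start Z0 = {0, 1, 2}, add states with every successor in Z. Already a fixed point.
Sat(AF halt) = {0, 1, 2}
Sat(busy → (AF halt)) = {0, 1, 2, 4, 5, 6}
EG (busy → (AF halt)): greatest fixpoint, start Z0 = {0, 1, 2, 4, 5, 6}, keep only states in Sat with some successor in Z. Already a fixed point.
Sat(EG (busy → (AF halt))) = {0, 1, 2, 4, 5, 6}
4 ∈ Sat(EG (busy → (AF halt))) = {0, 1, 2, 4, 5, 6}, so the formula holds at 4.

Yes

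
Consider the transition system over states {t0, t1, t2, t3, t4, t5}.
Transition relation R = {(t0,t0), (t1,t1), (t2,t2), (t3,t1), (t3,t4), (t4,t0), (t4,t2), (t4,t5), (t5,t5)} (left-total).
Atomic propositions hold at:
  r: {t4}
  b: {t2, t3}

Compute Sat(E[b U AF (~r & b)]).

Sat(~r) = {t0, t1, t2, t3, t5}
Sat(~r & b) = {t2, t3}
AF (~r & b): least fixpoint, start Z0 = {t2, t3}, add states with every successor in Z. Already a fixed point.
Sat(AF (~r & b)) = {t2, t3}
E[b U AF (~r & b)]: least fixpoint, start Z0 = Sat(AF (~r & b)) = {t2, t3}, add states in Sat(b) with some successor in Z. Already a fixed point.
Sat(E[b U AF (~r & b)]) = {t2, t3}

{t2, t3}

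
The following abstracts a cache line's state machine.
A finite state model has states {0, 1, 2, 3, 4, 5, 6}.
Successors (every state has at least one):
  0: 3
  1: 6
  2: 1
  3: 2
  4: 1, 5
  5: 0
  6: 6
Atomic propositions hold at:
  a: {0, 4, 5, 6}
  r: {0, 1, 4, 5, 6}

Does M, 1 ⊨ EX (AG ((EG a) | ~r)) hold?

EG a: greatest fixpoint, start Z0 = {0, 4, 5, 6}, keep only states in Sat with some successor in Z. Z1 = {4, 5, 6}; Z2 = {4, 6}; Z3 = {6}; fixed.
Sat(EG a) = {6}
Sat(~r) = {2, 3}
Sat((EG a) | ~r) = {2, 3, 6}
AG ((EG a) | ~r): greatest fixpoint, start Z0 = {2, 3, 6}, keep only states in Sat with every successor in Z. Z1 = {3, 6}; Z2 = {6}; fixed.
Sat(AG ((EG a) | ~r)) = {6}
Sat(EX (AG ((EG a) | ~r))) = {s : some successor in {6}} = {1, 6}
1 ∈ Sat(EX (AG ((EG a) | ~r))) = {1, 6}, so the formula holds at 1.

Yes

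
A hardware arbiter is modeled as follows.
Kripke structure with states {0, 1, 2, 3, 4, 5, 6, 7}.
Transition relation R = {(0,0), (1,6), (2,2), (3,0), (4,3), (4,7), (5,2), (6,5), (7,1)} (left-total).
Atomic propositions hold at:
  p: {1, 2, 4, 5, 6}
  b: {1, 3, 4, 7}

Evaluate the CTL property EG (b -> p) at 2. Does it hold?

Yes

Sat(b -> p) = {0, 1, 2, 4, 5, 6}
EG (b -> p): greatest fixpoint, start Z0 = {0, 1, 2, 4, 5, 6}, keep only states in Sat with some successor in Z. Z1 = {0, 1, 2, 5, 6}; fixed.
Sat(EG (b -> p)) = {0, 1, 2, 5, 6}
2 ∈ Sat(EG (b -> p)) = {0, 1, 2, 5, 6}, so the formula holds at 2.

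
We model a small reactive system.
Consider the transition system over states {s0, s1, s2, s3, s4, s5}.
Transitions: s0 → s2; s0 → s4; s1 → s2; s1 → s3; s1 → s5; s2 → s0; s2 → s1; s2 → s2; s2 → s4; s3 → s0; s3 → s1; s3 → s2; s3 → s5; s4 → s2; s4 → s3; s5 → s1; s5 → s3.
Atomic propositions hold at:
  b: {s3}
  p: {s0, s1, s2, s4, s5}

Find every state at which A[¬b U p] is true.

Sat(¬b) = {s0, s1, s2, s4, s5}
A[¬b U p]: least fixpoint, start Z0 = Sat(p) = {s0, s1, s2, s4, s5}, add states in Sat(¬b) with every successor in Z. Already a fixed point.
Sat(A[¬b U p]) = {s0, s1, s2, s4, s5}

{s0, s1, s2, s4, s5}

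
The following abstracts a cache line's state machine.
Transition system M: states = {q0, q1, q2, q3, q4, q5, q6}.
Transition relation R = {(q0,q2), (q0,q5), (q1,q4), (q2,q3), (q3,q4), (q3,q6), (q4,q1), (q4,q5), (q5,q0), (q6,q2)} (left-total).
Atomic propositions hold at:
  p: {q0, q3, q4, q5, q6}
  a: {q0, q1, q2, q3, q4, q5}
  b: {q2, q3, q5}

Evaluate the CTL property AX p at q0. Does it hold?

Sat(AX p) = {s : every successor in {q0, q3, q4, q5, q6}} = {q1, q2, q3, q5}
q0 ∉ Sat(AX p) = {q1, q2, q3, q5}, so the formula does not hold at q0.

No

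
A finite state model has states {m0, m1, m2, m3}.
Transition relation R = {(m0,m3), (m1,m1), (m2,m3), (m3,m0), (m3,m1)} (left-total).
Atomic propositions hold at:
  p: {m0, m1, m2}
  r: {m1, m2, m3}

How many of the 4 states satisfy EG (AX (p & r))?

Sat(p & r) = {m1, m2}
Sat(AX (p & r)) = {s : every successor in {m1, m2}} = {m1}
EG (AX (p & r)): greatest fixpoint, start Z0 = {m1}, keep only states in Sat with some successor in Z. Already a fixed point.
Sat(EG (AX (p & r))) = {m1}
|Sat(EG (AX (p & r)))| = |{m1}| = 1.

1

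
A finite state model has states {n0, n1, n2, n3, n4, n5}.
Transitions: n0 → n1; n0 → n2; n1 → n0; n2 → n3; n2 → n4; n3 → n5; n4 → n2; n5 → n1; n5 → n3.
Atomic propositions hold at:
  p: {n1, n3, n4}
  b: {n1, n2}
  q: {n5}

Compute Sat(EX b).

{n0, n4, n5}

Sat(EX b) = {s : some successor in {n1, n2}} = {n0, n4, n5}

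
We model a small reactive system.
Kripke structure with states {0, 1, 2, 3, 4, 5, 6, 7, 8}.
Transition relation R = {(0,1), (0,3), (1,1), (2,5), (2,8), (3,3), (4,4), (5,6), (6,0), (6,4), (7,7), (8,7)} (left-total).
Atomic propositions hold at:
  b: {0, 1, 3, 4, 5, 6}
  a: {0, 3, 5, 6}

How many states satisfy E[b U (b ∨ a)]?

Sat(b ∨ a) = {0, 1, 3, 4, 5, 6}
E[b U (b ∨ a)]: least fixpoint, start Z0 = Sat((b ∨ a)) = {0, 1, 3, 4, 5, 6}, add states in Sat(b) with some successor in Z. Already a fixed point.
Sat(E[b U (b ∨ a)]) = {0, 1, 3, 4, 5, 6}
|Sat(E[b U (b ∨ a)])| = |{0, 1, 3, 4, 5, 6}| = 6.

6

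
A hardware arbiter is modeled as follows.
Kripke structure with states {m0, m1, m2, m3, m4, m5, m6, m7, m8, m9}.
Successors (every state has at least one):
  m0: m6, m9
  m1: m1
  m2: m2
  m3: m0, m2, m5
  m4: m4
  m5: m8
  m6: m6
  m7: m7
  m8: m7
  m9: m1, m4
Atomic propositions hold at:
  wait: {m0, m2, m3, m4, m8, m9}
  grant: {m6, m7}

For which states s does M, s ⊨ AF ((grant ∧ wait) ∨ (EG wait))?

{m0, m2, m3, m4, m9}

Sat(grant ∧ wait) = ∅
EG wait: greatest fixpoint, start Z0 = {m0, m2, m3, m4, m8, m9}, keep only states in Sat with some successor in Z. Z1 = {m0, m2, m3, m4, m9}; fixed.
Sat(EG wait) = {m0, m2, m3, m4, m9}
Sat((grant ∧ wait) ∨ (EG wait)) = {m0, m2, m3, m4, m9}
AF ((grant ∧ wait) ∨ (EG wait)): least fixpoint, start Z0 = {m0, m2, m3, m4, m9}, add states with every successor in Z. Already a fixed point.
Sat(AF ((grant ∧ wait) ∨ (EG wait))) = {m0, m2, m3, m4, m9}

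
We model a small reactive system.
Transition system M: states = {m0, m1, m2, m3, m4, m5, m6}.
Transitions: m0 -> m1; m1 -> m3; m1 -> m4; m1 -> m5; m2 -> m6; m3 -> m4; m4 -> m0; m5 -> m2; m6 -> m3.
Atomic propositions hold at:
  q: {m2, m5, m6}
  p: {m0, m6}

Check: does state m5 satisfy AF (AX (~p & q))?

Sat(~p) = {m1, m2, m3, m4, m5}
Sat(~p & q) = {m2, m5}
Sat(AX (~p & q)) = {s : every successor in {m2, m5}} = {m5}
AF (AX (~p & q)): least fixpoint, start Z0 = {m5}, add states with every successor in Z. Already a fixed point.
Sat(AF (AX (~p & q))) = {m5}
m5 ∈ Sat(AF (AX (~p & q))) = {m5}, so the formula holds at m5.

Yes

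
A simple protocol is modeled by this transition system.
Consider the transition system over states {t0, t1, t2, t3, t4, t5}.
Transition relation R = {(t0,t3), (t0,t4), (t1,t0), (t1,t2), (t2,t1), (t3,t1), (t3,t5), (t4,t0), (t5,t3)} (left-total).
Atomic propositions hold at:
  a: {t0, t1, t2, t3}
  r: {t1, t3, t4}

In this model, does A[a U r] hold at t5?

A[a U r]: least fixpoint, start Z0 = Sat(r) = {t1, t3, t4}, add states in Sat(a) with every successor in Z. Z1 = {t0, t1, t2, t3, t4}; fixed.
Sat(A[a U r]) = {t0, t1, t2, t3, t4}
t5 ∉ Sat(A[a U r]) = {t0, t1, t2, t3, t4}, so the formula does not hold at t5.

No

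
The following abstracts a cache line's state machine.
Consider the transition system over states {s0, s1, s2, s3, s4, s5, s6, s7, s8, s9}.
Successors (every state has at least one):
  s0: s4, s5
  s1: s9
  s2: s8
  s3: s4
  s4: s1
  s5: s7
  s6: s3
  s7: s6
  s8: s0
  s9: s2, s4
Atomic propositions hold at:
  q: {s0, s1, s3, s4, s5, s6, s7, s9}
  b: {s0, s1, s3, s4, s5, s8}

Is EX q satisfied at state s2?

Sat(EX q) = {s : some successor in {s0, s1, s3, s4, s5, s6, s7, s9}} = {s0, s1, s3, s4, s5, s6, s7, s8, s9}
s2 ∉ Sat(EX q) = {s0, s1, s3, s4, s5, s6, s7, s8, s9}, so the formula does not hold at s2.

No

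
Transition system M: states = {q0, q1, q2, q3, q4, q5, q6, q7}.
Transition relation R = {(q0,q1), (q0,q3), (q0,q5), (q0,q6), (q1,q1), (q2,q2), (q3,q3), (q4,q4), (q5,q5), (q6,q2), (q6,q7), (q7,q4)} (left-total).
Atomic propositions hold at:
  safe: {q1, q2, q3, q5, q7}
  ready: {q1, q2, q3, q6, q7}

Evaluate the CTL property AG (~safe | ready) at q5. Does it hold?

Sat(~safe) = {q0, q4, q6}
Sat(~safe | ready) = {q0, q1, q2, q3, q4, q6, q7}
AG (~safe | ready): greatest fixpoint, start Z0 = {q0, q1, q2, q3, q4, q6, q7}, keep only states in Sat with every successor in Z. Z1 = {q1, q2, q3, q4, q6, q7}; fixed.
Sat(AG (~safe | ready)) = {q1, q2, q3, q4, q6, q7}
q5 ∉ Sat(AG (~safe | ready)) = {q1, q2, q3, q4, q6, q7}, so the formula does not hold at q5.

No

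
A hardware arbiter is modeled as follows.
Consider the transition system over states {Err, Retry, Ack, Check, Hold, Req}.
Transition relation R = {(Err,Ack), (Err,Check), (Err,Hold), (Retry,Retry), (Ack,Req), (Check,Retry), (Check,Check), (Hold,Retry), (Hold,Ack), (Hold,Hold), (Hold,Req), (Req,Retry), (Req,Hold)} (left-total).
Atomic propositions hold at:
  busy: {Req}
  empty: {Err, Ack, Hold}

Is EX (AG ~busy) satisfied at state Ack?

No

Sat(~busy) = {Err, Retry, Ack, Check, Hold}
AG ~busy: greatest fixpoint, start Z0 = {Err, Retry, Ack, Check, Hold}, keep only states in Sat with every successor in Z. Z1 = {Err, Retry, Check}; Z2 = {Retry, Check}; fixed.
Sat(AG ~busy) = {Retry, Check}
Sat(EX (AG ~busy)) = {s : some successor in {Retry, Check}} = {Err, Retry, Check, Hold, Req}
Ack ∉ Sat(EX (AG ~busy)) = {Err, Retry, Check, Hold, Req}, so the formula does not hold at Ack.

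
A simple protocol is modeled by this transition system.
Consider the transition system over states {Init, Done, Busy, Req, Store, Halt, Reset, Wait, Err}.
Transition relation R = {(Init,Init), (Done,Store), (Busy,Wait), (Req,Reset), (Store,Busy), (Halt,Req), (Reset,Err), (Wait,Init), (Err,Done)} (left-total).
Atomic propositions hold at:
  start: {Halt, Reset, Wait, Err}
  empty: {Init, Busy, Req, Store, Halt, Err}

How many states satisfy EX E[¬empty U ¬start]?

7

Sat(¬empty) = {Done, Reset, Wait}
Sat(¬start) = {Init, Done, Busy, Req, Store}
E[¬empty U ¬start]: least fixpoint, start Z0 = Sat(¬start) = {Init, Done, Busy, Req, Store}, add states in Sat(¬empty) with some successor in Z. Z1 = {Init, Done, Busy, Req, Store, Wait}; fixed.
Sat(E[¬empty U ¬start]) = {Init, Done, Busy, Req, Store, Wait}
Sat(EX E[¬empty U ¬start]) = {s : some successor in {Init, Done, Busy, Req, Store, Wait}} = {Init, Done, Busy, Store, Halt, Wait, Err}
|Sat(EX E[¬empty U ¬start])| = |{Init, Done, Busy, Store, Halt, Wait, Err}| = 7.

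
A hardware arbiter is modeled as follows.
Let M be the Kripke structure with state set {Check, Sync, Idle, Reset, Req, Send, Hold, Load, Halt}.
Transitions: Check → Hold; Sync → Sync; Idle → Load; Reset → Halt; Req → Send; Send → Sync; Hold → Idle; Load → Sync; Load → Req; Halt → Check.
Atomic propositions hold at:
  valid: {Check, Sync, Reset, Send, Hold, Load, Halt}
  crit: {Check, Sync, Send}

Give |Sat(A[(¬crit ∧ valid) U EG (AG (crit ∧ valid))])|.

2

Sat(¬crit) = {Idle, Reset, Req, Hold, Load, Halt}
Sat(¬crit ∧ valid) = {Reset, Hold, Load, Halt}
Sat(crit ∧ valid) = {Check, Sync, Send}
AG (crit ∧ valid): greatest fixpoint, start Z0 = {Check, Sync, Send}, keep only states in Sat with every successor in Z. Z1 = {Sync, Send}; fixed.
Sat(AG (crit ∧ valid)) = {Sync, Send}
EG (AG (crit ∧ valid)): greatest fixpoint, start Z0 = {Sync, Send}, keep only states in Sat with some successor in Z. Already a fixed point.
Sat(EG (AG (crit ∧ valid))) = {Sync, Send}
A[(¬crit ∧ valid) U EG (AG (crit ∧ valid))]: least fixpoint, start Z0 = Sat(EG (AG (crit ∧ valid))) = {Sync, Send}, add states in Sat(¬crit ∧ valid) with every successor in Z. Already a fixed point.
Sat(A[(¬crit ∧ valid) U EG (AG (crit ∧ valid))]) = {Sync, Send}
|Sat(A[(¬crit ∧ valid) U EG (AG (crit ∧ valid))])| = |{Sync, Send}| = 2.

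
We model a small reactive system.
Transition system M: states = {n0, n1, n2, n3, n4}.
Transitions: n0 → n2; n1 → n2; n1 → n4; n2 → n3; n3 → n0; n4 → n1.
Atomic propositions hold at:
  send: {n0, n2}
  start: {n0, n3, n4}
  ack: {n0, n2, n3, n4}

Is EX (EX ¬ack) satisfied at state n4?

Sat(¬ack) = {n1}
Sat(EX ¬ack) = {s : some successor in {n1}} = {n4}
Sat(EX (EX ¬ack)) = {s : some successor in {n4}} = {n1}
n4 ∉ Sat(EX (EX ¬ack)) = {n1}, so the formula does not hold at n4.

No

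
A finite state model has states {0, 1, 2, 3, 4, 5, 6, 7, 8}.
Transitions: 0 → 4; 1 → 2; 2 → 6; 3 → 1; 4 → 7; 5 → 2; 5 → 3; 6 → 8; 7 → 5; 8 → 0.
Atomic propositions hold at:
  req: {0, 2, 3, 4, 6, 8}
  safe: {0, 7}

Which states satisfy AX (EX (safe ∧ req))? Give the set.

{6}

Sat(safe ∧ req) = {0}
Sat(EX (safe ∧ req)) = {s : some successor in {0}} = {8}
Sat(AX (EX (safe ∧ req))) = {s : every successor in {8}} = {6}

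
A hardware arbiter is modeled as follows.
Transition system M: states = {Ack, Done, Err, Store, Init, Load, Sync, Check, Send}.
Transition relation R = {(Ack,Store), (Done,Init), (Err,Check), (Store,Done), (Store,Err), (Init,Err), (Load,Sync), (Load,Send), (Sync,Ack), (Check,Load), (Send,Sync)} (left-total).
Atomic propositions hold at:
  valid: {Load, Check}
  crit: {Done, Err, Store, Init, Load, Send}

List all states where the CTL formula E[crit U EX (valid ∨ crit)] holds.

{Ack, Done, Err, Store, Init, Load, Check}

Sat(valid ∨ crit) = {Done, Err, Store, Init, Load, Check, Send}
Sat(EX (valid ∨ crit)) = {s : some successor in {Done, Err, Store, Init, Load, Check, Send}} = {Ack, Done, Err, Store, Init, Load, Check}
E[crit U EX (valid ∨ crit)]: least fixpoint, start Z0 = Sat(EX (valid ∨ crit)) = {Ack, Done, Err, Store, Init, Load, Check}, add states in Sat(crit) with some successor in Z. Already a fixed point.
Sat(E[crit U EX (valid ∨ crit)]) = {Ack, Done, Err, Store, Init, Load, Check}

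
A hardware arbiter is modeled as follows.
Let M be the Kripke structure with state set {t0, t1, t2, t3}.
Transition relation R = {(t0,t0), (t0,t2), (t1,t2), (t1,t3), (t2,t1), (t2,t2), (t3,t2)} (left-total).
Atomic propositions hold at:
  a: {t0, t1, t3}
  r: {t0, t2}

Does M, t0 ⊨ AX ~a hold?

Sat(~a) = {t2}
Sat(AX ~a) = {s : every successor in {t2}} = {t3}
t0 ∉ Sat(AX ~a) = {t3}, so the formula does not hold at t0.

No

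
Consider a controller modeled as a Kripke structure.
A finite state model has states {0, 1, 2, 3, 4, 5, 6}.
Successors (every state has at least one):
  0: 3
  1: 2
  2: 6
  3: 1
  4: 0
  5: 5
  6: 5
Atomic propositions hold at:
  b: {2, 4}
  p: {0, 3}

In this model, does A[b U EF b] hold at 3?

EF b: least fixpoint, start Z0 = {2, 4}, add states with some successor in Z. Z1 = {1, 2, 4}; Z2 = {1, 2, 3, 4}; Z3 = {0, 1, 2, 3, 4}; fixed.
Sat(EF b) = {0, 1, 2, 3, 4}
A[b U EF b]: least fixpoint, start Z0 = Sat(EF b) = {0, 1, 2, 3, 4}, add states in Sat(b) with every successor in Z. Already a fixed point.
Sat(A[b U EF b]) = {0, 1, 2, 3, 4}
3 ∈ Sat(A[b U EF b]) = {0, 1, 2, 3, 4}, so the formula holds at 3.

Yes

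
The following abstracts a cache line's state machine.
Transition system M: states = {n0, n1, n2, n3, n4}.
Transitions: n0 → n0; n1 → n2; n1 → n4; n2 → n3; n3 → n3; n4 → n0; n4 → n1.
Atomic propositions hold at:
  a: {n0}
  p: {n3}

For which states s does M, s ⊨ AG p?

{n3}

AG p: greatest fixpoint, start Z0 = {n3}, keep only states in Sat with every successor in Z. Already a fixed point.
Sat(AG p) = {n3}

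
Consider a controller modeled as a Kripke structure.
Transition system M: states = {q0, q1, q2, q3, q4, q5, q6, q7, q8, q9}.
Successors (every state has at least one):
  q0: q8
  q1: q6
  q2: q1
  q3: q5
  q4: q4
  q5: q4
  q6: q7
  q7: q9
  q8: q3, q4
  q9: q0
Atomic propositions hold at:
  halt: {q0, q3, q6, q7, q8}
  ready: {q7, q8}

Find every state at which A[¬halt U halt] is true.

Sat(¬halt) = {q1, q2, q4, q5, q9}
A[¬halt U halt]: least fixpoint, start Z0 = Sat(halt) = {q0, q3, q6, q7, q8}, add states in Sat(¬halt) with every successor in Z. Z1 = {q0, q1, q3, q6, q7, q8, q9}; Z2 = {q0, q1, q2, q3, q6, q7, q8, q9}; fixed.
Sat(A[¬halt U halt]) = {q0, q1, q2, q3, q6, q7, q8, q9}

{q0, q1, q2, q3, q6, q7, q8, q9}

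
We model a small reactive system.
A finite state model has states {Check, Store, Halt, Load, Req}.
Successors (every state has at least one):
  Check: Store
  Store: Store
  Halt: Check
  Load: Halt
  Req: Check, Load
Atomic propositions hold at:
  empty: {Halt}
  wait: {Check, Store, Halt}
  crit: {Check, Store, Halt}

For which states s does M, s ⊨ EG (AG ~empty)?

{Check, Store}

Sat(~empty) = {Check, Store, Load, Req}
AG ~empty: greatest fixpoint, start Z0 = {Check, Store, Load, Req}, keep only states in Sat with every successor in Z. Z1 = {Check, Store, Req}; Z2 = {Check, Store}; fixed.
Sat(AG ~empty) = {Check, Store}
EG (AG ~empty): greatest fixpoint, start Z0 = {Check, Store}, keep only states in Sat with some successor in Z. Already a fixed point.
Sat(EG (AG ~empty)) = {Check, Store}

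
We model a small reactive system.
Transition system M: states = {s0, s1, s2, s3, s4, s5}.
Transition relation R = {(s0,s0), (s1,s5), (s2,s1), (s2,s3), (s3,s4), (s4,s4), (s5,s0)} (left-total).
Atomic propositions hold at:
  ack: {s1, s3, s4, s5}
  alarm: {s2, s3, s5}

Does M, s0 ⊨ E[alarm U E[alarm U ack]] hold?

E[alarm U ack]: least fixpoint, start Z0 = Sat(ack) = {s1, s3, s4, s5}, add states in Sat(alarm) with some successor in Z. Z1 = {s1, s2, s3, s4, s5}; fixed.
Sat(E[alarm U ack]) = {s1, s2, s3, s4, s5}
E[alarm U E[alarm U ack]]: least fixpoint, start Z0 = Sat(E[alarm U ack]) = {s1, s2, s3, s4, s5}, add states in Sat(alarm) with some successor in Z. Already a fixed point.
Sat(E[alarm U E[alarm U ack]]) = {s1, s2, s3, s4, s5}
s0 ∉ Sat(E[alarm U E[alarm U ack]]) = {s1, s2, s3, s4, s5}, so the formula does not hold at s0.

No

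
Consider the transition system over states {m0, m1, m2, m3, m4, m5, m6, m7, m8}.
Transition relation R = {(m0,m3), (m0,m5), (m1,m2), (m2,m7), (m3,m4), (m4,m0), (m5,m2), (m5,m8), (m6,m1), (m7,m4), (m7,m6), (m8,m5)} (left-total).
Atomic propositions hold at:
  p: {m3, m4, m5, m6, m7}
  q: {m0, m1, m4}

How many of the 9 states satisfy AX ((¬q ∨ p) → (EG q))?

2

Sat(¬q) = {m2, m3, m5, m6, m7, m8}
Sat(¬q ∨ p) = {m2, m3, m4, m5, m6, m7, m8}
EG q: greatest fixpoint, start Z0 = {m0, m1, m4}, keep only states in Sat with some successor in Z. Z1 = {m4}; Z2 = ∅; fixed.
Sat(EG q) = ∅
Sat((¬q ∨ p) → (EG q)) = {m0, m1}
Sat(AX ((¬q ∨ p) → (EG q))) = {s : every successor in {m0, m1}} = {m4, m6}
|Sat(AX ((¬q ∨ p) → (EG q)))| = |{m4, m6}| = 2.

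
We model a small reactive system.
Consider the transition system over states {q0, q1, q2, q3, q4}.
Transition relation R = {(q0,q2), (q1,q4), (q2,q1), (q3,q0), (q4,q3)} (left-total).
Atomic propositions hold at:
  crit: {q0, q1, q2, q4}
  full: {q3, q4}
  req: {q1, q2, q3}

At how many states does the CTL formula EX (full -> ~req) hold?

Sat(~req) = {q0, q4}
Sat(full -> ~req) = {q0, q1, q2, q4}
Sat(EX (full -> ~req)) = {s : some successor in {q0, q1, q2, q4}} = {q0, q1, q2, q3}
|Sat(EX (full -> ~req))| = |{q0, q1, q2, q3}| = 4.

4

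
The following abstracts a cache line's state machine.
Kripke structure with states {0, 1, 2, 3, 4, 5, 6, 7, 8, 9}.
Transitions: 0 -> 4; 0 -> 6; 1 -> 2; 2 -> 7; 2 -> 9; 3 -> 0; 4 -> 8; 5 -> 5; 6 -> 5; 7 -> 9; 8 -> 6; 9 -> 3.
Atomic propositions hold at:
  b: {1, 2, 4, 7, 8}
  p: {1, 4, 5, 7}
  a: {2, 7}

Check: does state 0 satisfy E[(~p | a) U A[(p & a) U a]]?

No

Sat(~p) = {0, 2, 3, 6, 8, 9}
Sat(~p | a) = {0, 2, 3, 6, 7, 8, 9}
Sat(p & a) = {7}
A[(p & a) U a]: least fixpoint, start Z0 = Sat(a) = {2, 7}, add states in Sat(p & a) with every successor in Z. Already a fixed point.
Sat(A[(p & a) U a]) = {2, 7}
E[(~p | a) U A[(p & a) U a]]: least fixpoint, start Z0 = Sat(A[(p & a) U a]) = {2, 7}, add states in Sat(~p | a) with some successor in Z. Already a fixed point.
Sat(E[(~p | a) U A[(p & a) U a]]) = {2, 7}
0 ∉ Sat(E[(~p | a) U A[(p & a) U a]]) = {2, 7}, so the formula does not hold at 0.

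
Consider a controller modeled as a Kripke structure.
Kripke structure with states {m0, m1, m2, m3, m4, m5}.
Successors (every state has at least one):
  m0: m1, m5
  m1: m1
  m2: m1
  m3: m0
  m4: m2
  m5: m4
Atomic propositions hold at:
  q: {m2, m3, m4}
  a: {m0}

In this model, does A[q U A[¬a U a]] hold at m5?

No

Sat(¬a) = {m1, m2, m3, m4, m5}
A[¬a U a]: least fixpoint, start Z0 = Sat(a) = {m0}, add states in Sat(¬a) with every successor in Z. Z1 = {m0, m3}; fixed.
Sat(A[¬a U a]) = {m0, m3}
A[q U A[¬a U a]]: least fixpoint, start Z0 = Sat(A[¬a U a]) = {m0, m3}, add states in Sat(q) with every successor in Z. Already a fixed point.
Sat(A[q U A[¬a U a]]) = {m0, m3}
m5 ∉ Sat(A[q U A[¬a U a]]) = {m0, m3}, so the formula does not hold at m5.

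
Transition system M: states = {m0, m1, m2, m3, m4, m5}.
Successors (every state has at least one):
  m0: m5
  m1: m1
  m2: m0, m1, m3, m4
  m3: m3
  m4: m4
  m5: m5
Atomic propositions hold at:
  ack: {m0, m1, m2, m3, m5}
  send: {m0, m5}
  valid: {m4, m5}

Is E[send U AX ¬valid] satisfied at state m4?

Sat(¬valid) = {m0, m1, m2, m3}
Sat(AX ¬valid) = {s : every successor in {m0, m1, m2, m3}} = {m1, m3}
E[send U AX ¬valid]: least fixpoint, start Z0 = Sat(AX ¬valid) = {m1, m3}, add states in Sat(send) with some successor in Z. Already a fixed point.
Sat(E[send U AX ¬valid]) = {m1, m3}
m4 ∉ Sat(E[send U AX ¬valid]) = {m1, m3}, so the formula does not hold at m4.

No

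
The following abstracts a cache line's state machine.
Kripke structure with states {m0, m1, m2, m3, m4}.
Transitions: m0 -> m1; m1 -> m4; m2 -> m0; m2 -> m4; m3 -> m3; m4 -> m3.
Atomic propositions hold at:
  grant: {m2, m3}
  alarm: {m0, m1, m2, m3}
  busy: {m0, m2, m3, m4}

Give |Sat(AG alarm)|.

AG alarm: greatest fixpoint, start Z0 = {m0, m1, m2, m3}, keep only states in Sat with every successor in Z. Z1 = {m0, m3}; Z2 = {m3}; fixed.
Sat(AG alarm) = {m3}
|Sat(AG alarm)| = |{m3}| = 1.

1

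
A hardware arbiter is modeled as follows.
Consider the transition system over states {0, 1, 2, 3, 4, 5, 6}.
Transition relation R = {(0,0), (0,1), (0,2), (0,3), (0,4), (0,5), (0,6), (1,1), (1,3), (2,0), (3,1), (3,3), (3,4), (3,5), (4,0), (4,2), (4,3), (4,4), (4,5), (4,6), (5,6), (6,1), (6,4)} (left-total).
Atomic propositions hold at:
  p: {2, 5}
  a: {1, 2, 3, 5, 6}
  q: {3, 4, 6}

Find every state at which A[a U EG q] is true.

{3, 4, 5, 6}

EG q: greatest fixpoint, start Z0 = {3, 4, 6}, keep only states in Sat with some successor in Z. Already a fixed point.
Sat(EG q) = {3, 4, 6}
A[a U EG q]: least fixpoint, start Z0 = Sat(EG q) = {3, 4, 6}, add states in Sat(a) with every successor in Z. Z1 = {3, 4, 5, 6}; fixed.
Sat(A[a U EG q]) = {3, 4, 5, 6}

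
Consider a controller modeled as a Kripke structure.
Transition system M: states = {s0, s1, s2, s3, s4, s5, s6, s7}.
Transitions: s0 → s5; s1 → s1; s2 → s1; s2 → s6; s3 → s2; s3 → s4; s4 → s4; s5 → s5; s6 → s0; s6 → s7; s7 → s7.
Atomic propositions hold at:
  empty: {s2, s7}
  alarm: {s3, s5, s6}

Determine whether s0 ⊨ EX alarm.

Yes

Sat(EX alarm) = {s : some successor in {s3, s5, s6}} = {s0, s2, s5}
s0 ∈ Sat(EX alarm) = {s0, s2, s5}, so the formula holds at s0.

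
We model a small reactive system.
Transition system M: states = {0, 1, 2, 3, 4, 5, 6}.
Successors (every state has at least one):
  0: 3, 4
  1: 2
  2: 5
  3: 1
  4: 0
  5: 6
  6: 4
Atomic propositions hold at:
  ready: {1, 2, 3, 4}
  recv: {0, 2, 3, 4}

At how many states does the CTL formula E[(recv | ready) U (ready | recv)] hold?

Sat(recv | ready) = {0, 1, 2, 3, 4}
Sat(ready | recv) = {0, 1, 2, 3, 4}
E[(recv | ready) U (ready | recv)]: least fixpoint, start Z0 = Sat((ready | recv)) = {0, 1, 2, 3, 4}, add states in Sat(recv | ready) with some successor in Z. Already a fixed point.
Sat(E[(recv | ready) U (ready | recv)]) = {0, 1, 2, 3, 4}
|Sat(E[(recv | ready) U (ready | recv)])| = |{0, 1, 2, 3, 4}| = 5.

5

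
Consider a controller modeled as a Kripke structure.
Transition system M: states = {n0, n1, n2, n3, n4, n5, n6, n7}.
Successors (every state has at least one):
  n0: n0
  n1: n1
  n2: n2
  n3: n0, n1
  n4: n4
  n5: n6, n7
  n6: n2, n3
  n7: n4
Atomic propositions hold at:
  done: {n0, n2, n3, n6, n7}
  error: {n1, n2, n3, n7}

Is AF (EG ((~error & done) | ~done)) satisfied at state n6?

Sat(~error) = {n0, n4, n5, n6}
Sat(~error & done) = {n0, n6}
Sat(~done) = {n1, n4, n5}
Sat((~error & done) | ~done) = {n0, n1, n4, n5, n6}
EG ((~error & done) | ~done): greatest fixpoint, start Z0 = {n0, n1, n4, n5, n6}, keep only states in Sat with some successor in Z. Z1 = {n0, n1, n4, n5}; Z2 = {n0, n1, n4}; fixed.
Sat(EG ((~error & done) | ~done)) = {n0, n1, n4}
AF (EG ((~error & done) | ~done)): least fixpoint, start Z0 = {n0, n1, n4}, add states with every successor in Z. Z1 = {n0, n1, n3, n4, n7}; fixed.
Sat(AF (EG ((~error & done) | ~done))) = {n0, n1, n3, n4, n7}
n6 ∉ Sat(AF (EG ((~error & done) | ~done))) = {n0, n1, n3, n4, n7}, so the formula does not hold at n6.

No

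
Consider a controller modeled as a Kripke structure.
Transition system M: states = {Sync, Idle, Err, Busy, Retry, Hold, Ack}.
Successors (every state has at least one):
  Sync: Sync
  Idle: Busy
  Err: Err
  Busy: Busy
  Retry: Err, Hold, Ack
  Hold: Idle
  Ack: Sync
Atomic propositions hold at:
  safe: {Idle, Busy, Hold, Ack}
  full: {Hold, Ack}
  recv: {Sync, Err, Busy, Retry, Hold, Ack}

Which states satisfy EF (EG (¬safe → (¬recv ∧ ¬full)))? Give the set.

{Idle, Busy, Retry, Hold}

Sat(¬safe) = {Sync, Err, Retry}
Sat(¬recv) = {Idle}
Sat(¬full) = {Sync, Idle, Err, Busy, Retry}
Sat(¬recv ∧ ¬full) = {Idle}
Sat(¬safe → (¬recv ∧ ¬full)) = {Idle, Busy, Hold, Ack}
EG (¬safe → (¬recv ∧ ¬full)): greatest fixpoint, start Z0 = {Idle, Busy, Hold, Ack}, keep only states in Sat with some successor in Z. Z1 = {Idle, Busy, Hold}; fixed.
Sat(EG (¬safe → (¬recv ∧ ¬full))) = {Idle, Busy, Hold}
EF (EG (¬safe → (¬recv ∧ ¬full))): least fixpoint, start Z0 = {Idle, Busy, Hold}, add states with some successor in Z. Z1 = {Idle, Busy, Retry, Hold}; fixed.
Sat(EF (EG (¬safe → (¬recv ∧ ¬full)))) = {Idle, Busy, Retry, Hold}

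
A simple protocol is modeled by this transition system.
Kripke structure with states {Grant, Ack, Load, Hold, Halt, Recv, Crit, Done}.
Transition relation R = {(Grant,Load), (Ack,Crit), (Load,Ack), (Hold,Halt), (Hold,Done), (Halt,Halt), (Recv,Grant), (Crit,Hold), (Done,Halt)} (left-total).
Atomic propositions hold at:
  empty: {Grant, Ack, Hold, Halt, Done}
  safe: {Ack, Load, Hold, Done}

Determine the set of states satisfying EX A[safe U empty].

A[safe U empty]: least fixpoint, start Z0 = Sat(empty) = {Grant, Ack, Hold, Halt, Done}, add states in Sat(safe) with every successor in Z. Z1 = {Grant, Ack, Load, Hold, Halt, Done}; fixed.
Sat(A[safe U empty]) = {Grant, Ack, Load, Hold, Halt, Done}
Sat(EX A[safe U empty]) = {s : some successor in {Grant, Ack, Load, Hold, Halt, Done}} = {Grant, Load, Hold, Halt, Recv, Crit, Done}

{Grant, Load, Hold, Halt, Recv, Crit, Done}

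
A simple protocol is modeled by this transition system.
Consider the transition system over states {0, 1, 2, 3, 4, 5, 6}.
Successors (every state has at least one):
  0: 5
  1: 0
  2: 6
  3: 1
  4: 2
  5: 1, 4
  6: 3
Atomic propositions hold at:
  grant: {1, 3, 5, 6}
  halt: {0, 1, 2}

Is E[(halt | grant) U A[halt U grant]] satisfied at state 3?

Yes

Sat(halt | grant) = {0, 1, 2, 3, 5, 6}
A[halt U grant]: least fixpoint, start Z0 = Sat(grant) = {1, 3, 5, 6}, add states in Sat(halt) with every successor in Z. Z1 = {0, 1, 2, 3, 5, 6}; fixed.
Sat(A[halt U grant]) = {0, 1, 2, 3, 5, 6}
E[(halt | grant) U A[halt U grant]]: least fixpoint, start Z0 = Sat(A[halt U grant]) = {0, 1, 2, 3, 5, 6}, add states in Sat(halt | grant) with some successor in Z. Already a fixed point.
Sat(E[(halt | grant) U A[halt U grant]]) = {0, 1, 2, 3, 5, 6}
3 ∈ Sat(E[(halt | grant) U A[halt U grant]]) = {0, 1, 2, 3, 5, 6}, so the formula holds at 3.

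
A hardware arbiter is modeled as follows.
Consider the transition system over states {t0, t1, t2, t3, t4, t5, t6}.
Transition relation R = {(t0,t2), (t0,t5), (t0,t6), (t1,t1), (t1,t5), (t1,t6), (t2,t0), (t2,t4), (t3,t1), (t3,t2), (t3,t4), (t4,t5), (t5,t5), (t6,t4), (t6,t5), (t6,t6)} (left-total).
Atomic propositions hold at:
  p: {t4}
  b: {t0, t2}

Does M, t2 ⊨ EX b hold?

Sat(EX b) = {s : some successor in {t0, t2}} = {t0, t2, t3}
t2 ∈ Sat(EX b) = {t0, t2, t3}, so the formula holds at t2.

Yes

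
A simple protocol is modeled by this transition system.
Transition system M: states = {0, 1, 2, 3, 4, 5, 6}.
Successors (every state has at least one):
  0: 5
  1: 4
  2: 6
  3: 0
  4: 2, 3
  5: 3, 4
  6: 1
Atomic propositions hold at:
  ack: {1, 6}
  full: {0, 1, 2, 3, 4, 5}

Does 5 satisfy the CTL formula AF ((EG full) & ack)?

No

EG full: greatest fixpoint, start Z0 = {0, 1, 2, 3, 4, 5}, keep only states in Sat with some successor in Z. Z1 = {0, 1, 3, 4, 5}; fixed.
Sat(EG full) = {0, 1, 3, 4, 5}
Sat((EG full) & ack) = {1}
AF ((EG full) & ack): least fixpoint, start Z0 = {1}, add states with every successor in Z. Z1 = {1, 6}; Z2 = {1, 2, 6}; fixed.
Sat(AF ((EG full) & ack)) = {1, 2, 6}
5 ∉ Sat(AF ((EG full) & ack)) = {1, 2, 6}, so the formula does not hold at 5.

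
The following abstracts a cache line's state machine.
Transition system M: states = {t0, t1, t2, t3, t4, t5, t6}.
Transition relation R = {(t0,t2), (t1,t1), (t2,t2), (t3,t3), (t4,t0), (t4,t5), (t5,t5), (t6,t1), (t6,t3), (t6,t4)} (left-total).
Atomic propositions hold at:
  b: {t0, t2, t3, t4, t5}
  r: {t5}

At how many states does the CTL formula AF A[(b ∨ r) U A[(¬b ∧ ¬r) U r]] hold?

Sat(b ∨ r) = {t0, t2, t3, t4, t5}
Sat(¬b) = {t1, t6}
Sat(¬r) = {t0, t1, t2, t3, t4, t6}
Sat(¬b ∧ ¬r) = {t1, t6}
A[(¬b ∧ ¬r) U r]: least fixpoint, start Z0 = Sat(r) = {t5}, add states in Sat(¬b ∧ ¬r) with every successor in Z. Already a fixed point.
Sat(A[(¬b ∧ ¬r) U r]) = {t5}
A[(b ∨ r) U A[(¬b ∧ ¬r) U r]]: least fixpoint, start Z0 = Sat(A[(¬b ∧ ¬r) U r]) = {t5}, add states in Sat(b ∨ r) with every successor in Z. Already a fixed point.
Sat(A[(b ∨ r) U A[(¬b ∧ ¬r) U r]]) = {t5}
AF A[(b ∨ r) U A[(¬b ∧ ¬r) U r]]: least fixpoint, start Z0 = {t5}, add states with every successor in Z. Already a fixed point.
Sat(AF A[(b ∨ r) U A[(¬b ∧ ¬r) U r]]) = {t5}
|Sat(AF A[(b ∨ r) U A[(¬b ∧ ¬r) U r]])| = |{t5}| = 1.

1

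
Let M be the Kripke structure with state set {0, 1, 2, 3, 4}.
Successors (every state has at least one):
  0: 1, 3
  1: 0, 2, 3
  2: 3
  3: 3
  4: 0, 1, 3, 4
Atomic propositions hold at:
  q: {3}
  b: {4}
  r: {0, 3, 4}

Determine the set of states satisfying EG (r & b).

{4}

Sat(r & b) = {4}
EG (r & b): greatest fixpoint, start Z0 = {4}, keep only states in Sat with some successor in Z. Already a fixed point.
Sat(EG (r & b)) = {4}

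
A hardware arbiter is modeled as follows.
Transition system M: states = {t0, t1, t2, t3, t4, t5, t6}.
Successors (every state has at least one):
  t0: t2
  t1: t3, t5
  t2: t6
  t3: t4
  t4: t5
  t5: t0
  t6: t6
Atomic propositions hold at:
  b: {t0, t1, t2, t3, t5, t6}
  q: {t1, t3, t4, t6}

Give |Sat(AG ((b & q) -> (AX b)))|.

Sat(b & q) = {t1, t3, t6}
Sat(AX b) = {s : every successor in {t0, t1, t2, t3, t5, t6}} = {t0, t1, t2, t4, t5, t6}
Sat((b & q) -> (AX b)) = {t0, t1, t2, t4, t5, t6}
AG ((b & q) -> (AX b)): greatest fixpoint, start Z0 = {t0, t1, t2, t4, t5, t6}, keep only states in Sat with every successor in Z. Z1 = {t0, t2, t4, t5, t6}; fixed.
Sat(AG ((b & q) -> (AX b))) = {t0, t2, t4, t5, t6}
|Sat(AG ((b & q) -> (AX b)))| = |{t0, t2, t4, t5, t6}| = 5.

5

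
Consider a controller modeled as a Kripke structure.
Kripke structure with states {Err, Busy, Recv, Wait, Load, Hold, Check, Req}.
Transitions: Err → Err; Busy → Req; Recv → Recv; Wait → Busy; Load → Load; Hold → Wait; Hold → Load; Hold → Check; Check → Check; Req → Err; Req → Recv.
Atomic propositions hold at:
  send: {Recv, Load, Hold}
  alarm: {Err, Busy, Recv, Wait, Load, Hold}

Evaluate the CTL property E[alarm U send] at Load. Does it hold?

Yes

E[alarm U send]: least fixpoint, start Z0 = Sat(send) = {Recv, Load, Hold}, add states in Sat(alarm) with some successor in Z. Already a fixed point.
Sat(E[alarm U send]) = {Recv, Load, Hold}
Load ∈ Sat(E[alarm U send]) = {Recv, Load, Hold}, so the formula holds at Load.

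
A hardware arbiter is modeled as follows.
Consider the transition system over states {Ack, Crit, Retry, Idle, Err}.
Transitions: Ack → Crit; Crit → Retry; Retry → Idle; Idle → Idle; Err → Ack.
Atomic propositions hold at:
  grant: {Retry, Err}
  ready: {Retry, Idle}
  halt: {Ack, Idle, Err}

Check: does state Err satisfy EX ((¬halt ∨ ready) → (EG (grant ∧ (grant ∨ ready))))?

Sat(¬halt) = {Crit, Retry}
Sat(¬halt ∨ ready) = {Crit, Retry, Idle}
Sat(grant ∨ ready) = {Retry, Idle, Err}
Sat(grant ∧ (grant ∨ ready)) = {Retry, Err}
EG (grant ∧ (grant ∨ ready)): greatest fixpoint, start Z0 = {Retry, Err}, keep only states in Sat with some successor in Z. Z1 = ∅; fixed.
Sat(EG (grant ∧ (grant ∨ ready))) = ∅
Sat((¬halt ∨ ready) → (EG (grant ∧ (grant ∨ ready)))) = {Ack, Err}
Sat(EX ((¬halt ∨ ready) → (EG (grant ∧ (grant ∨ ready))))) = {s : some successor in {Ack, Err}} = {Err}
Err ∈ Sat(EX ((¬halt ∨ ready) → (EG (grant ∧ (grant ∨ ready))))) = {Err}, so the formula holds at Err.

Yes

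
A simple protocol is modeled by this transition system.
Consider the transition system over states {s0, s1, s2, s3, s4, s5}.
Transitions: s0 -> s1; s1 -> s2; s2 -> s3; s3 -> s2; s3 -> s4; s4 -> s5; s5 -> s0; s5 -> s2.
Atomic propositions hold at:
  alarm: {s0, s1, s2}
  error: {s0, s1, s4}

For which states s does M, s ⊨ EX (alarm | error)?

Sat(alarm | error) = {s0, s1, s2, s4}
Sat(EX (alarm | error)) = {s : some successor in {s0, s1, s2, s4}} = {s0, s1, s3, s5}

{s0, s1, s3, s5}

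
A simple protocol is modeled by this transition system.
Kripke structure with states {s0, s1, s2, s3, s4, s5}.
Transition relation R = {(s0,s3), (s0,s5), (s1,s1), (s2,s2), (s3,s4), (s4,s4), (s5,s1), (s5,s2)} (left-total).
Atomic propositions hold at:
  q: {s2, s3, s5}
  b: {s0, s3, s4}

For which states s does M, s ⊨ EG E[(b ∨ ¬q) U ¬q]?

Sat(¬q) = {s0, s1, s4}
Sat(b ∨ ¬q) = {s0, s1, s3, s4}
E[(b ∨ ¬q) U ¬q]: least fixpoint, start Z0 = Sat(¬q) = {s0, s1, s4}, add states in Sat(b ∨ ¬q) with some successor in Z. Z1 = {s0, s1, s3, s4}; fixed.
Sat(E[(b ∨ ¬q) U ¬q]) = {s0, s1, s3, s4}
EG E[(b ∨ ¬q) U ¬q]: greatest fixpoint, start Z0 = {s0, s1, s3, s4}, keep only states in Sat with some successor in Z. Already a fixed point.
Sat(EG E[(b ∨ ¬q) U ¬q]) = {s0, s1, s3, s4}

{s0, s1, s3, s4}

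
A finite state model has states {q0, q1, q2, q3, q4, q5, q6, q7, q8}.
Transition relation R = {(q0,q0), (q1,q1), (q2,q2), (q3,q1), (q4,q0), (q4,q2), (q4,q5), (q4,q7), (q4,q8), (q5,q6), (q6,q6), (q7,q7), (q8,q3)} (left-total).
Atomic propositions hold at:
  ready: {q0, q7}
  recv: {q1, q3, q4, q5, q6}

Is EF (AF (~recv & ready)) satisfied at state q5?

No

Sat(~recv) = {q0, q2, q7, q8}
Sat(~recv & ready) = {q0, q7}
AF (~recv & ready): least fixpoint, start Z0 = {q0, q7}, add states with every successor in Z. Already a fixed point.
Sat(AF (~recv & ready)) = {q0, q7}
EF (AF (~recv & ready)): least fixpoint, start Z0 = {q0, q7}, add states with some successor in Z. Z1 = {q0, q4, q7}; fixed.
Sat(EF (AF (~recv & ready))) = {q0, q4, q7}
q5 ∉ Sat(EF (AF (~recv & ready))) = {q0, q4, q7}, so the formula does not hold at q5.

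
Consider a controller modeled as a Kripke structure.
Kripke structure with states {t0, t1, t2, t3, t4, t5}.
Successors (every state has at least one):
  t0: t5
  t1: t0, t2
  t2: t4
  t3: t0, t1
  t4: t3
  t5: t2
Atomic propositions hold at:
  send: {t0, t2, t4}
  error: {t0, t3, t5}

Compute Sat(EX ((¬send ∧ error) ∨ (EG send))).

{t0, t4}

Sat(¬send) = {t1, t3, t5}
Sat(¬send ∧ error) = {t3, t5}
EG send: greatest fixpoint, start Z0 = {t0, t2, t4}, keep only states in Sat with some successor in Z. Z1 = {t2}; Z2 = ∅; fixed.
Sat(EG send) = ∅
Sat((¬send ∧ error) ∨ (EG send)) = {t3, t5}
Sat(EX ((¬send ∧ error) ∨ (EG send))) = {s : some successor in {t3, t5}} = {t0, t4}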